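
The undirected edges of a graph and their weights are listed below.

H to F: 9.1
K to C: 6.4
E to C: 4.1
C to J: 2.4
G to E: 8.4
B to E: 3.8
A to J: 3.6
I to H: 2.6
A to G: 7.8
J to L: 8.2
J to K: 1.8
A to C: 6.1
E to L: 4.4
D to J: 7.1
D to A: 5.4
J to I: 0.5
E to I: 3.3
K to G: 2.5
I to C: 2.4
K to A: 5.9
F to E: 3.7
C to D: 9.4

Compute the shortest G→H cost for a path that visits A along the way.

Best G to A: G → A costing 7.8
Shortest A→H: A → J → I → H = 6.7
Total via A: 7.8 + 6.7 = 14.5.

14.5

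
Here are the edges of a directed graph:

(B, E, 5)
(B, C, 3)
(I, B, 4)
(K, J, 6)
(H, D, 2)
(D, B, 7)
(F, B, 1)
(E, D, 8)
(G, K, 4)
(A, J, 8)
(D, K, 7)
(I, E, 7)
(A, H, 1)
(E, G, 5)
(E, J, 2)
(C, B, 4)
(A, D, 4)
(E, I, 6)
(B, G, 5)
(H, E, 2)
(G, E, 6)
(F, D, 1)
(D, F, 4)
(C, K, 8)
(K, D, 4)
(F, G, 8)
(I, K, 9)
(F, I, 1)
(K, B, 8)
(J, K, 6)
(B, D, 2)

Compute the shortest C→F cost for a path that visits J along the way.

Best C to J: C–B–E–J costing 11
Best J to F: J–K–D–F costing 14
Total via J: 11 + 14 = 25.

25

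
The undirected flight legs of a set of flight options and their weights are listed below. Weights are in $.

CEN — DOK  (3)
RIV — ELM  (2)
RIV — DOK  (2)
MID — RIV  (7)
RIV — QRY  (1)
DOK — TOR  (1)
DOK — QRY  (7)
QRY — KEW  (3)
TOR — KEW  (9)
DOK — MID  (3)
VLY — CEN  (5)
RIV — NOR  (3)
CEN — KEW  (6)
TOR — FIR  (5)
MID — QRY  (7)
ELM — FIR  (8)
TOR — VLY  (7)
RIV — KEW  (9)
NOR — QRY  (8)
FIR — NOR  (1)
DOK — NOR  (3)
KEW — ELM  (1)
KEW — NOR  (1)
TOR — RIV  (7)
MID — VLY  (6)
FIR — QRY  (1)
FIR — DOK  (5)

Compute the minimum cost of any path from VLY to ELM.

Settle nodes by increasing distance from VLY:
VLY: 0
CEN: 5  (via VLY)
MID: 6  (via VLY)
TOR: 7  (via VLY)
DOK: 8  (via CEN)
RIV: 10  (via DOK)
NOR: 11  (via DOK)
QRY: 11  (via RIV)
KEW: 11  (via CEN)
ELM: 12  (via RIV)
Shortest route: VLY–CEN–DOK–RIV–ELM = $12.

$12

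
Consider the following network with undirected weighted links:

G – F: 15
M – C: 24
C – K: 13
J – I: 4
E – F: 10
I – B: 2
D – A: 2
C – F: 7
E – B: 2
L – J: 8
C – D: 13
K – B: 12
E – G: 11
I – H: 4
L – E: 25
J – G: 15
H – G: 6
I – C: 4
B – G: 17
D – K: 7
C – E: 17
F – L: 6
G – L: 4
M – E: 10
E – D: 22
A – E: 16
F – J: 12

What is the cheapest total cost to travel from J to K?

Running Dijkstra from J:
J: 0
I: 4  (via J)
B: 6  (via I)
C: 8  (via I)
E: 8  (via B)
H: 8  (via I)
L: 8  (via J)
F: 12  (via J)
G: 12  (via L)
K: 18  (via B)
Shortest route: J–I–B–K = 18.

18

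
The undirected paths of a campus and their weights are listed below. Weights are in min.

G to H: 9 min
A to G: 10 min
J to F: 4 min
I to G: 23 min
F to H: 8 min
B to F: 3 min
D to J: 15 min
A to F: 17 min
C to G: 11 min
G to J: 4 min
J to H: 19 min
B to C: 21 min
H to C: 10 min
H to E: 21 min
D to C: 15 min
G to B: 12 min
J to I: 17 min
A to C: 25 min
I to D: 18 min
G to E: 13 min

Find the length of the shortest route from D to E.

Running Dijkstra from D:
D: 0
C: 15  (via D)
J: 15  (via D)
I: 18  (via D)
F: 19  (via J)
G: 19  (via J)
B: 22  (via F)
H: 25  (via C)
A: 29  (via G)
E: 32  (via G)
Shortest route: D–J–G–E = 32 min.

32 min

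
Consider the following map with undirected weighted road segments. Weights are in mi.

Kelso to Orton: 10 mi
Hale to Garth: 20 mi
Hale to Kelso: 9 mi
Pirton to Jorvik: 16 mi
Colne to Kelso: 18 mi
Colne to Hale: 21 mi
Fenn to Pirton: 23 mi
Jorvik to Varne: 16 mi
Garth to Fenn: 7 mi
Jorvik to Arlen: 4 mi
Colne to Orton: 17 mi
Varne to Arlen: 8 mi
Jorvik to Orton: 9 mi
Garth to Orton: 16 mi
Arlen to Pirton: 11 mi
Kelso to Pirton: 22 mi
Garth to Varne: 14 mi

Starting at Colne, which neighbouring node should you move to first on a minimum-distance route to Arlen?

Orton

Candidate routes:
Colne–Kelso–Pirton–Arlen: 18+22+11 = 51
Colne–Orton–Jorvik–Arlen: 17+9+4 = 30
Colne–Orton–Jorvik–Varne–Arlen: 17+9+16+8 = 50
Colne–Kelso–Orton–Jorvik–Arlen: 18+10+9+4 = 41
Cheapest is Colne–Orton–Jorvik–Arlen at 30 mi.
So from Colne the first move is to Orton.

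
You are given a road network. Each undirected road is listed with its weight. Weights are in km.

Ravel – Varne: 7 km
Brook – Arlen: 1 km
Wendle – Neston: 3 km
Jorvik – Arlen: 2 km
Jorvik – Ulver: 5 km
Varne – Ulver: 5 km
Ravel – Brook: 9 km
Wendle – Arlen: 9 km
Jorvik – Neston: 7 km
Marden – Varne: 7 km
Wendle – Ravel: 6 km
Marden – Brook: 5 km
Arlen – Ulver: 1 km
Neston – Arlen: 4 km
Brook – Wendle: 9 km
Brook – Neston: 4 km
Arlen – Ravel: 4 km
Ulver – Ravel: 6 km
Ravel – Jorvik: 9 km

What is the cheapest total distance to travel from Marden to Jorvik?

Running Dijkstra from Marden:
Marden: 0
Brook: 5  (via Marden)
Arlen: 6  (via Brook)
Varne: 7  (via Marden)
Ulver: 7  (via Arlen)
Jorvik: 8  (via Arlen)
Shortest route: Marden → Brook → Arlen → Jorvik = 8 km.

8 km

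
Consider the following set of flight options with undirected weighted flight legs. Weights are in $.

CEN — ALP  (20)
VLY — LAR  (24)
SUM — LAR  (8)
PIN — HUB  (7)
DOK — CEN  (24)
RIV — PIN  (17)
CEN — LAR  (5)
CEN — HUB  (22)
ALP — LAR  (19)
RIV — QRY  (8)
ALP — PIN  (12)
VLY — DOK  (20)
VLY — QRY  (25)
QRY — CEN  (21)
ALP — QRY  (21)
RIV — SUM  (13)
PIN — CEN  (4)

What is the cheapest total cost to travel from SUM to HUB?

$24

Enumerating some paths:
SUM–LAR–CEN–PIN–HUB: 8+5+4+7 = 24
SUM–LAR–CEN–HUB: 8+5+22 = 35
The minimum is $24 via SUM–LAR–CEN–PIN–HUB.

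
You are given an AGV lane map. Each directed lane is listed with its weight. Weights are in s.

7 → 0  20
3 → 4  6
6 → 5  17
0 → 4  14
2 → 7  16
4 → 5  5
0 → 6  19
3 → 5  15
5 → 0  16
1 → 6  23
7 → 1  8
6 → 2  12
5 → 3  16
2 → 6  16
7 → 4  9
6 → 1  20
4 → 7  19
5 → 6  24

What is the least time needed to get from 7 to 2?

Enumerating some paths:
7 - 1 - 6 - 2: 8+23+12 = 43
7 - 0 - 6 - 2: 20+19+12 = 51
7 - 4 - 5 - 6 - 2: 9+5+24+12 = 50
The minimum is 43 s via 7 - 1 - 6 - 2.

43 s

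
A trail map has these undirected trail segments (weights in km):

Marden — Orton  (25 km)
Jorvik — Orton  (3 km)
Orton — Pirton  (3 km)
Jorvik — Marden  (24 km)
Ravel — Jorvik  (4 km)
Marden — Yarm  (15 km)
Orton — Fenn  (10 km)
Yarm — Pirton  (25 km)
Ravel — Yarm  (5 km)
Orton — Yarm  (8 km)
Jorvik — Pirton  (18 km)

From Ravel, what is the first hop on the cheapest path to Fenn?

Jorvik

Candidate routes:
Ravel - Jorvik - Orton - Fenn: 4+3+10 = 17
Ravel - Jorvik - Pirton - Orton - Fenn: 4+18+3+10 = 35
Ravel - Yarm - Orton - Fenn: 5+8+10 = 23
Cheapest is Ravel - Jorvik - Orton - Fenn at 17 km.
So from Ravel the first move is to Jorvik.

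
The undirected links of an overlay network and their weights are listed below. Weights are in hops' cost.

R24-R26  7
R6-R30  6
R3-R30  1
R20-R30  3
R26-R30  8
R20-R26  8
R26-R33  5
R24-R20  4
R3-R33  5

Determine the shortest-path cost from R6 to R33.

12 hops' cost

Compare a few routes:
R6 → R30 → R20 → R24 → R26 → R33: 6+3+4+7+5 = 25
R6 → R30 → R20 → R26 → R33: 6+3+8+5 = 22
R6 → R30 → R26 → R33: 6+8+5 = 19
R6 → R30 → R3 → R33: 6+1+5 = 12
Cheapest is R6 → R30 → R3 → R33 at 12 hops' cost.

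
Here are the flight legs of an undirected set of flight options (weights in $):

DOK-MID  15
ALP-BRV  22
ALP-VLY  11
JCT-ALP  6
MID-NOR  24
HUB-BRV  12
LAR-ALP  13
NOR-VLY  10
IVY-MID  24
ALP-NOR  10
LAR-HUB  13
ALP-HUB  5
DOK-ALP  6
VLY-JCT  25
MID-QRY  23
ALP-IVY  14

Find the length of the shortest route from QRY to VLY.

Enumerating some paths:
QRY → MID → NOR → VLY: 23+24+10 = 57
QRY → MID → DOK → ALP → VLY: 23+15+6+11 = 55
The minimum is $55 via QRY → MID → DOK → ALP → VLY.

$55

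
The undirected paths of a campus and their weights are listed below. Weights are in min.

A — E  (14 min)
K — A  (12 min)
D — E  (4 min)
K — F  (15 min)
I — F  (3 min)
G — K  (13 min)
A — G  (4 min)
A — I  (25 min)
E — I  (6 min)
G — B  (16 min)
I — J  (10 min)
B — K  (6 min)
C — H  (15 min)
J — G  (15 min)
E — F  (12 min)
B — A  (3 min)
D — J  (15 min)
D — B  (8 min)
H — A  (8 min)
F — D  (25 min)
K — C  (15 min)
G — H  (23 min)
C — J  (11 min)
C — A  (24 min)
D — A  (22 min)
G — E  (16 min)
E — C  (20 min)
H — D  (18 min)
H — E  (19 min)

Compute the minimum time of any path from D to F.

13 min

Shortest distances from D:
D: 0
E: 4  (via D)
B: 8  (via D)
I: 10  (via E)
A: 11  (via B)
F: 13  (via I)
Shortest route: D–E–I–F = 13 min.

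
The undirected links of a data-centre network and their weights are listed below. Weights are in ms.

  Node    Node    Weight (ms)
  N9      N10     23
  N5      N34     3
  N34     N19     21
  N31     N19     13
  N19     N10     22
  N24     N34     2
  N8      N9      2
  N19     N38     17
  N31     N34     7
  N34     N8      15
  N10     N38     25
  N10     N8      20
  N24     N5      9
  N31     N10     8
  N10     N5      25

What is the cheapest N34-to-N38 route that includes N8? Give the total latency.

Best N34 to N8: N34–N8 costing 15
Shortest N8→N38: N8–N10–N38 = 45
Total via N8: 15 + 45 = 60 ms.

60 ms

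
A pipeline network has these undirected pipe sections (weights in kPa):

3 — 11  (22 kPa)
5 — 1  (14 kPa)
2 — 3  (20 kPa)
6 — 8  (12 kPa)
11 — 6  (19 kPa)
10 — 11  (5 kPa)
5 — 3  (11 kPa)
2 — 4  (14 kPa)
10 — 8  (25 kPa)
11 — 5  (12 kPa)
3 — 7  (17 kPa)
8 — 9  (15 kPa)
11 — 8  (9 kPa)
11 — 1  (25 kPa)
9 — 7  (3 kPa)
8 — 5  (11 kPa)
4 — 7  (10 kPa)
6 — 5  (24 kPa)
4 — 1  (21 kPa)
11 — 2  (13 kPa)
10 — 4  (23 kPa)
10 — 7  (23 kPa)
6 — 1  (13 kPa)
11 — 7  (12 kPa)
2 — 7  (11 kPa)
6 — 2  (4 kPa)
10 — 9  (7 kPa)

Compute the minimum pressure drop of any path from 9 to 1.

31 kPa

Candidate routes:
9 - 7 - 2 - 6 - 1: 3+11+4+13 = 31
9 - 10 - 11 - 1: 7+5+25 = 37
9 - 7 - 4 - 1: 3+10+21 = 34
Cheapest is 9 - 7 - 2 - 6 - 1 at 31 kPa.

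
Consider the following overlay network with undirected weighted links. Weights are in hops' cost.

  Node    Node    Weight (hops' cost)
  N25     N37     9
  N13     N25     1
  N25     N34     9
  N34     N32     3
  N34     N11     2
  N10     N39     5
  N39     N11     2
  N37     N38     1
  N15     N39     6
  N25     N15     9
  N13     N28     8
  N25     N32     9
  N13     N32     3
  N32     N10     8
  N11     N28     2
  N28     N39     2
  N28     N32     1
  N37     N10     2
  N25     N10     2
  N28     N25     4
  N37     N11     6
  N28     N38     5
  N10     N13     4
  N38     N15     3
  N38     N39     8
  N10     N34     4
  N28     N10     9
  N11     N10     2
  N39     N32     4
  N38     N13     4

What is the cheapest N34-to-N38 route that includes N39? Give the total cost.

Best N34 to N39: N34 → N11 → N39 costing 4
Shortest N39→N38: N39 → N28 → N38 = 7
Total via N39: 4 + 7 = 11 hops' cost.

11 hops' cost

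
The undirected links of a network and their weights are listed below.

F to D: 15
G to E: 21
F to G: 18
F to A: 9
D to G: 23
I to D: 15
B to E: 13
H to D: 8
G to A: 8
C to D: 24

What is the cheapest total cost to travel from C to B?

Compare a few routes:
C → D → F → A → G → E → B: 24+15+9+8+21+13 = 90
C → D → F → G → E → B: 24+15+18+21+13 = 91
C → D → G → E → B: 24+23+21+13 = 81
Cheapest is C → D → G → E → B at 81.

81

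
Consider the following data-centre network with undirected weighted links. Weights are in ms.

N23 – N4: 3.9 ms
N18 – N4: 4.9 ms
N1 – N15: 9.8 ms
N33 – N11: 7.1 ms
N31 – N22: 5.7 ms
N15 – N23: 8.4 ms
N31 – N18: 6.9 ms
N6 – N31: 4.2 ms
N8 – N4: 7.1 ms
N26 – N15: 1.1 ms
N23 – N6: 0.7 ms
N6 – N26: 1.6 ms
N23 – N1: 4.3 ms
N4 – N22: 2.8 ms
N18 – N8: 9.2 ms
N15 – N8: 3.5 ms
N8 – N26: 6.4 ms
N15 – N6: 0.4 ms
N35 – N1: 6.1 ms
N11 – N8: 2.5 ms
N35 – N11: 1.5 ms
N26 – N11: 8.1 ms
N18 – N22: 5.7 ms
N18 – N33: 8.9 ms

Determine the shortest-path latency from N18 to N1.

13.1 ms

Compare a few routes:
N18 - N22 - N4 - N23 - N1: 5.7+2.8+3.9+4.3 = 16.7
N18 - N8 - N15 - N6 - N23 - N1: 9.2+3.5+0.4+0.7+4.3 = 18.1
N18 - N31 - N6 - N23 - N1: 6.9+4.2+0.7+4.3 = 16.1
N18 - N4 - N23 - N1: 4.9+3.9+4.3 = 13.1
Cheapest is N18 - N4 - N23 - N1 at 13.1 ms.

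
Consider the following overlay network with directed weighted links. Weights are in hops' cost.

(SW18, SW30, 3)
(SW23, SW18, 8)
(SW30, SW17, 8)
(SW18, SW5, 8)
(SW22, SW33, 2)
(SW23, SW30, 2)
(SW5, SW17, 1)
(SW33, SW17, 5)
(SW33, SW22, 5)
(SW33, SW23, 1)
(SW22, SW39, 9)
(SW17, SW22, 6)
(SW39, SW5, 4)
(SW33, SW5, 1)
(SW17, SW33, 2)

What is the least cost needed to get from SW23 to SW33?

Settle nodes by increasing distance from SW23:
SW23: 0
SW30: 2  (via SW23)
SW18: 8  (via SW23)
SW17: 10  (via SW30)
SW33: 12  (via SW17)
Shortest route: SW23 → SW30 → SW17 → SW33 = 12 hops' cost.

12 hops' cost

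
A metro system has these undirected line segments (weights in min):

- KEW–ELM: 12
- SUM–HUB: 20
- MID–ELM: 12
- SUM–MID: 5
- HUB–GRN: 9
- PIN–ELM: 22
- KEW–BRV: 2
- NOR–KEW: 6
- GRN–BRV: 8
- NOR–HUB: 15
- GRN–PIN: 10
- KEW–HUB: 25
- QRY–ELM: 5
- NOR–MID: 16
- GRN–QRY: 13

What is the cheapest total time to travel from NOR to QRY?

23 min

Compare a few routes:
NOR → MID → ELM → QRY: 16+12+5 = 33
NOR → KEW → BRV → GRN → QRY: 6+2+8+13 = 29
NOR → KEW → ELM → QRY: 6+12+5 = 23
Cheapest is NOR → KEW → ELM → QRY at 23 min.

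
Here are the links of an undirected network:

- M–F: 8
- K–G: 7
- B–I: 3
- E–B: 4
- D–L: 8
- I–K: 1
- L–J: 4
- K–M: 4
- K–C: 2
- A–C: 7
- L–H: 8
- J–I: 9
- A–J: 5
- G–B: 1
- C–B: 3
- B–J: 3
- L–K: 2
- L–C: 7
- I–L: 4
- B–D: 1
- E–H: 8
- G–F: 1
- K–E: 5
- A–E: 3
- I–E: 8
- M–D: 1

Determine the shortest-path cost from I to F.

Settle nodes by increasing distance from I:
I: 0
K: 1  (via I)
B: 3  (via I)
C: 3  (via K)
L: 3  (via K)
D: 4  (via B)
G: 4  (via B)
F: 5  (via G)
Shortest route: I → B → G → F = 5.

5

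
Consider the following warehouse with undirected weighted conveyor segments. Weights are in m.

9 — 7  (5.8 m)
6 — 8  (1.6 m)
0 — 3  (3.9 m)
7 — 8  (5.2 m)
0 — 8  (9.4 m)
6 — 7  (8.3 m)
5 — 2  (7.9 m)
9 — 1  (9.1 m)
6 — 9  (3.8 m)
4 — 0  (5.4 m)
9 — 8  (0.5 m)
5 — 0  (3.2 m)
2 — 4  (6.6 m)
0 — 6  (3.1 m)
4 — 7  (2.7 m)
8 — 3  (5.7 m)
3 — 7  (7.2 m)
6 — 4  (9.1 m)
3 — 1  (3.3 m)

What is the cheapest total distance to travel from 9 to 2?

Compare a few routes:
9 - 8 - 7 - 4 - 2: 0.5+5.2+2.7+6.6 = 15
9 - 8 - 6 - 0 - 5 - 2: 0.5+1.6+3.1+3.2+7.9 = 16.3
9 - 7 - 4 - 2: 5.8+2.7+6.6 = 15.1
9 - 8 - 6 - 0 - 4 - 2: 0.5+1.6+3.1+5.4+6.6 = 17.2
The minimum is 15 m via 9 - 8 - 7 - 4 - 2.

15 m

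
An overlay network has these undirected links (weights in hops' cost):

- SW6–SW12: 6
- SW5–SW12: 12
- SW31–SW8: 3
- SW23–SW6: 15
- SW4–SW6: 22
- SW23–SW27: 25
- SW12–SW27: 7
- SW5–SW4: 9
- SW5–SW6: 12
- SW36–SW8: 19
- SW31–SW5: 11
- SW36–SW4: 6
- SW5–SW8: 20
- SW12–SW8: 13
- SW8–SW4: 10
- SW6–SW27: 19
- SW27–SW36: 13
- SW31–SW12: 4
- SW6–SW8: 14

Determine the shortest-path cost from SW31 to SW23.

25 hops' cost

Enumerating some paths:
SW31–SW12–SW27–SW23: 4+7+25 = 36
SW31–SW8–SW12–SW6–SW23: 3+13+6+15 = 37
SW31–SW12–SW6–SW23: 4+6+15 = 25
SW31–SW8–SW6–SW23: 3+14+15 = 32
The minimum is 25 hops' cost via SW31–SW12–SW6–SW23.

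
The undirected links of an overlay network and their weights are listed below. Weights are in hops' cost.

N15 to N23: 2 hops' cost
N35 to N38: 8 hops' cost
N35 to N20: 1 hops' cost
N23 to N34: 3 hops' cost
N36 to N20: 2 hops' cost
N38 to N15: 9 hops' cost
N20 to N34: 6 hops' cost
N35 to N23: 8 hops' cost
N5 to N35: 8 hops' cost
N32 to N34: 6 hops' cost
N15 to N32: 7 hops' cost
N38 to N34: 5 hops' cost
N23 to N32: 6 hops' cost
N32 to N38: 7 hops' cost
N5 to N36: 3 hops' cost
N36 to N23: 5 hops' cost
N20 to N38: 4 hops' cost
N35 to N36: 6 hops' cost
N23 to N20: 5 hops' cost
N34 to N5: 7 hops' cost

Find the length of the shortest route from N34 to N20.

6 hops' cost

Running Dijkstra from N34:
N34: 0
N23: 3  (via N34)
N38: 5  (via N34)
N15: 5  (via N23)
N20: 6  (via N34)
Shortest route: N34–N20 = 6 hops' cost.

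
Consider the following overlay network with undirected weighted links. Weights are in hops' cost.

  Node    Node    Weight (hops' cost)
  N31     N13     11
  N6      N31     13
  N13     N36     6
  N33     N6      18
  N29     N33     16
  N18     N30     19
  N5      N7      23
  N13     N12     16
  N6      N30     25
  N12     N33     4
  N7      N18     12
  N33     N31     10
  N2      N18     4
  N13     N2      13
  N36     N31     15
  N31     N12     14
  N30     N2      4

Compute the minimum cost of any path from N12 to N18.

33 hops' cost

Candidate routes:
N12 - N13 - N2 - N18: 16+13+4 = 33
N12 - N31 - N13 - N2 - N18: 14+11+13+4 = 42
The minimum is 33 hops' cost via N12 - N13 - N2 - N18.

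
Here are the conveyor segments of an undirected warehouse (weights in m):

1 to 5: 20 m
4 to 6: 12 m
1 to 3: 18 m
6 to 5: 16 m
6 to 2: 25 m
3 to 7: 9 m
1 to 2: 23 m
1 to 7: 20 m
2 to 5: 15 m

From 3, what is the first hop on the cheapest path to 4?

1

Enumerating some paths:
3–1–2–6–4: 18+23+25+12 = 78
3–1–2–5–6–4: 18+23+15+16+12 = 84
3–7–1–5–6–4: 9+20+20+16+12 = 77
3–1–5–6–4: 18+20+16+12 = 66
The minimum is 66 m via 3–1–5–6–4.
So from 3 the first move is to 1.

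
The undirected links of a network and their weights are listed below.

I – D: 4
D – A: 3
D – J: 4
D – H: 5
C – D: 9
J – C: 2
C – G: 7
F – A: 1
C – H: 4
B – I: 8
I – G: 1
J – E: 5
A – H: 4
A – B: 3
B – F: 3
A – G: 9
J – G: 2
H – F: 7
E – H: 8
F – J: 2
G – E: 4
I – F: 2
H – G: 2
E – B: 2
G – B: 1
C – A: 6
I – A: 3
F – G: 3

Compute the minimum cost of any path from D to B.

Running Dijkstra from D:
D: 0
A: 3  (via D)
F: 4  (via A)
I: 4  (via D)
J: 4  (via D)
G: 5  (via I)
H: 5  (via D)
B: 6  (via A)
Shortest route: D–A–B = 6.

6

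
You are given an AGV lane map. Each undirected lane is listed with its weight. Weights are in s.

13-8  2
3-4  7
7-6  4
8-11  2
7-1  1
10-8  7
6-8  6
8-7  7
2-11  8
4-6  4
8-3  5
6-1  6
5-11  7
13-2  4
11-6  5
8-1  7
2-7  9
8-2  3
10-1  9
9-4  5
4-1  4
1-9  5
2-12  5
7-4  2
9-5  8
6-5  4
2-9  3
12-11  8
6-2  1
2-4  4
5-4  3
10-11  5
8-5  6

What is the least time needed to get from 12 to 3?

13 s

Candidate routes:
12–2–8–3: 5+3+5 = 13
12–2–4–3: 5+4+7 = 16
12–11–8–3: 8+2+5 = 15
12–2–13–8–3: 5+4+2+5 = 16
Cheapest is 12–2–8–3 at 13 s.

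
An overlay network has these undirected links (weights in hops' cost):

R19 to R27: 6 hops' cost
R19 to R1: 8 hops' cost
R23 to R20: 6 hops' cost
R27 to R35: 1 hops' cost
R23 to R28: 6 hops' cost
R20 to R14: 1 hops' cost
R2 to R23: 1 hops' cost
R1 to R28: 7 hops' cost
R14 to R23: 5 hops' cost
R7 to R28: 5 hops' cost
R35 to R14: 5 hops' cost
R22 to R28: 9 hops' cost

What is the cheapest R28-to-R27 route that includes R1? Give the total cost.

Shortest R28→R1: R28 → R1 = 7
Best R1 to R27: R1 → R19 → R27 costing 14
Total via R1: 7 + 14 = 21 hops' cost.

21 hops' cost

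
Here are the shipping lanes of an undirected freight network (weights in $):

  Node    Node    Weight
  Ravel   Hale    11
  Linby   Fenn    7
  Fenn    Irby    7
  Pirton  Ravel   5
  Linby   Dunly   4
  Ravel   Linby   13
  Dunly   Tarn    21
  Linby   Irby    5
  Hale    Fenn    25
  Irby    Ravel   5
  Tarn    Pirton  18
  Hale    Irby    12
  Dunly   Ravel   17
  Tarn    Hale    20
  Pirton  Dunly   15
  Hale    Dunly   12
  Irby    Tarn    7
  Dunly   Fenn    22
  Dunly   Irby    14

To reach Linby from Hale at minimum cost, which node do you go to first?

Compare a few routes:
Hale - Dunly - Linby: 12+4 = 16
Hale - Irby - Linby: 12+5 = 17
Hale - Ravel - Linby: 11+13 = 24
Hale - Ravel - Irby - Linby: 11+5+5 = 21
Cheapest is Hale - Dunly - Linby at $16.
So from Hale the first move is to Dunly.

Dunly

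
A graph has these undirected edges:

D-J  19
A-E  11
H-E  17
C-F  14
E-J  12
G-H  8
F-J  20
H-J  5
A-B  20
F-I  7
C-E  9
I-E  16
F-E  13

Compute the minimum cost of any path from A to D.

Running Dijkstra from A:
A: 0
E: 11  (via A)
B: 20  (via A)
C: 20  (via E)
J: 23  (via E)
F: 24  (via E)
I: 27  (via E)
H: 28  (via E)
G: 36  (via H)
D: 42  (via J)
Shortest route: A → E → J → D = 42.

42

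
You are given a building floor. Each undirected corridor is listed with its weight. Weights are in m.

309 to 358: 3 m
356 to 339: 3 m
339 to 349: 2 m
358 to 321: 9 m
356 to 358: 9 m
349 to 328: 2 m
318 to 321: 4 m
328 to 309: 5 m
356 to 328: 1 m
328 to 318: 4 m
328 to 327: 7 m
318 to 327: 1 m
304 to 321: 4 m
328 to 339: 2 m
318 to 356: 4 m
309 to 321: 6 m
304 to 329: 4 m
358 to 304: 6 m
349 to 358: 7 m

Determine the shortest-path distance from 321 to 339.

Compare a few routes:
321–318–328–339: 4+4+2 = 10
321–318–356–339: 4+4+3 = 11
321–318–356–328–339: 4+4+1+2 = 11
321–318–328–349–339: 4+4+2+2 = 12
The minimum is 10 m via 321–318–328–339.

10 m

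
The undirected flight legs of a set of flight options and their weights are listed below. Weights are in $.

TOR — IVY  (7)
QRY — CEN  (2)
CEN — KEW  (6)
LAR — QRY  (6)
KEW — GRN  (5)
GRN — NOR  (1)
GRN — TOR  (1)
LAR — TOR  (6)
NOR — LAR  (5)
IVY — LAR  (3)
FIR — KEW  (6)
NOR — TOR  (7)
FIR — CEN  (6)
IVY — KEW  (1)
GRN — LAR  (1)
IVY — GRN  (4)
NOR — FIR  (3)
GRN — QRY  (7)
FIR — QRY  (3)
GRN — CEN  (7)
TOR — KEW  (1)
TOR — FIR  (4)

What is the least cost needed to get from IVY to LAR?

Compare a few routes:
IVY–LAR: 3 = 3
IVY–KEW–TOR–GRN–LAR: 1+1+1+1 = 4
Cheapest is IVY–LAR at $3.

$3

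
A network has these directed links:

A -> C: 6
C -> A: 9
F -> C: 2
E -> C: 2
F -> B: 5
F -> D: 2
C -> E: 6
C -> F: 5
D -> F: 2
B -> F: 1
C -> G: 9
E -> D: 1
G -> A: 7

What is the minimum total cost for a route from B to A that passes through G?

Best B to G: B → F → C → G costing 12
Shortest G→A: G → A = 7
Total via G: 12 + 7 = 19.

19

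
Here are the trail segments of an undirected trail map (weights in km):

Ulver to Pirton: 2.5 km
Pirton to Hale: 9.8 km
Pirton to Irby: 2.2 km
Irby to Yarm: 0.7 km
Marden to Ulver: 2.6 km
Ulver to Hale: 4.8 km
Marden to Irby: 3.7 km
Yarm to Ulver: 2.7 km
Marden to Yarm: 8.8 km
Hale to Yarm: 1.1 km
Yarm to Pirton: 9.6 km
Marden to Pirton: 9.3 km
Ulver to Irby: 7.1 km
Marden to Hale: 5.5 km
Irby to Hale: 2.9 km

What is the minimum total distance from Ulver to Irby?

3.4 km

Enumerating some paths:
Ulver–Hale–Yarm–Irby: 4.8+1.1+0.7 = 6.6
Ulver–Marden–Irby: 2.6+3.7 = 6.3
Ulver–Pirton–Irby: 2.5+2.2 = 4.7
Ulver–Yarm–Irby: 2.7+0.7 = 3.4
Cheapest is Ulver–Yarm–Irby at 3.4 km.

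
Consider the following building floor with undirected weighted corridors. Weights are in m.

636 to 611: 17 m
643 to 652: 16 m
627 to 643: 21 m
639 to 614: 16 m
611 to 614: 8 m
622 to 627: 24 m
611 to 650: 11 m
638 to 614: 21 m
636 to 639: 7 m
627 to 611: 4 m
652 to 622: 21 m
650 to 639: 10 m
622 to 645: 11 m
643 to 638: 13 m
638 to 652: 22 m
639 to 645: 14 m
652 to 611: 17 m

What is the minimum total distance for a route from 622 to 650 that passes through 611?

Best 622 to 611: 622–627–611 costing 28
Best 611 to 650: 611–650 costing 11
Total via 611: 28 + 11 = 39 m.

39 m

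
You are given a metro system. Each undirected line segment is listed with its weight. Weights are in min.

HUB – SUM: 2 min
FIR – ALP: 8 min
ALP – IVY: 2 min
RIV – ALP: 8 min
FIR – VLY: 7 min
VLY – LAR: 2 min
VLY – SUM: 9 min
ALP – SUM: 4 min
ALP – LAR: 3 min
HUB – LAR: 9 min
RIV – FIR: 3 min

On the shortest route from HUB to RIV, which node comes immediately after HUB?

Candidate routes:
HUB–LAR–ALP–RIV: 9+3+8 = 20
HUB–SUM–ALP–RIV: 2+4+8 = 14
HUB–SUM–ALP–LAR–VLY–FIR–RIV: 2+4+3+2+7+3 = 21
HUB–SUM–ALP–FIR–RIV: 2+4+8+3 = 17
The minimum is 14 min via HUB–SUM–ALP–RIV.
So from HUB the first move is to SUM.

SUM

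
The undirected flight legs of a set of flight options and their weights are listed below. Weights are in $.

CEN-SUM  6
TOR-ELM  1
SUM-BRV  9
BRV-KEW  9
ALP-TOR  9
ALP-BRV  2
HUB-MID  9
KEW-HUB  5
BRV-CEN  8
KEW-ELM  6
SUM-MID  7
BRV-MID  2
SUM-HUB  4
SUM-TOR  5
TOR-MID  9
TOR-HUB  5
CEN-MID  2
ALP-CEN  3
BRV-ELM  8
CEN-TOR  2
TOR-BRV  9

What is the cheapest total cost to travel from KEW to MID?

$11

Enumerating some paths:
KEW → HUB → MID: 5+9 = 14
KEW → HUB → TOR → CEN → MID: 5+5+2+2 = 14
KEW → ELM → TOR → CEN → MID: 6+1+2+2 = 11
The minimum is $11 via KEW → ELM → TOR → CEN → MID.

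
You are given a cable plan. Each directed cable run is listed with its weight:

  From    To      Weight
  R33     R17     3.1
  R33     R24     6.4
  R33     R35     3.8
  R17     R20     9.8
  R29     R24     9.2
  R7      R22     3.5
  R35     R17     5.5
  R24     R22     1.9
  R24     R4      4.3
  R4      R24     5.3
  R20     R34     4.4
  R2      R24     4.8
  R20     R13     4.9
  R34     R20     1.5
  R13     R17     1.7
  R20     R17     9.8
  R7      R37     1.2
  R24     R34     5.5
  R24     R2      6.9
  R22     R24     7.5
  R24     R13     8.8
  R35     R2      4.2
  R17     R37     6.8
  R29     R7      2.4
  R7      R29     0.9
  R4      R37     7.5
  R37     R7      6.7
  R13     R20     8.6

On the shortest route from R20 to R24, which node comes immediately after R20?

R13

Enumerating some paths:
R20–R13–R17–R37–R7–R29–R24: 4.9+1.7+6.8+6.7+0.9+9.2 = 30.2
R20–R17–R37–R7–R29–R24: 9.8+6.8+6.7+0.9+9.2 = 33.4
R20–R13–R17–R37–R7–R22–R24: 4.9+1.7+6.8+6.7+3.5+7.5 = 31.1
Cheapest is R20–R13–R17–R37–R7–R29–R24 at 30.2.
So from R20 the first move is to R13.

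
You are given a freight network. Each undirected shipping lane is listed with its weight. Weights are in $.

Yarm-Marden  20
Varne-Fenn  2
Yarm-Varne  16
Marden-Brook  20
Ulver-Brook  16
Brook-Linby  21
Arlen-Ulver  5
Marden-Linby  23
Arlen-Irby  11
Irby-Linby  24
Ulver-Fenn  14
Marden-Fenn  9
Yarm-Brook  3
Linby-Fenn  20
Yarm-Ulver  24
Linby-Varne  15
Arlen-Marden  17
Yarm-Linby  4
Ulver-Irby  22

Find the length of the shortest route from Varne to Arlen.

Enumerating some paths:
Varne → Yarm → Brook → Ulver → Arlen: 16+3+16+5 = 40
Varne → Fenn → Marden → Arlen: 2+9+17 = 28
Varne → Fenn → Ulver → Arlen: 2+14+5 = 21
The minimum is $21 via Varne → Fenn → Ulver → Arlen.

$21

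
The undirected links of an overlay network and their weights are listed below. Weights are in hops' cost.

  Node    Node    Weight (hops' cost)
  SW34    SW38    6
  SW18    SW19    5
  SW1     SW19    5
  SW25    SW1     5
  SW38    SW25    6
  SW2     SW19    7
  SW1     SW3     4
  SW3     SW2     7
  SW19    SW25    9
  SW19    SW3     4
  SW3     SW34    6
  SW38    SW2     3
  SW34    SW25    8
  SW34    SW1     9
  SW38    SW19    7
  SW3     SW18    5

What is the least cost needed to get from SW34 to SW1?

Settle nodes by increasing distance from SW34:
SW34: 0
SW3: 6  (via SW34)
SW38: 6  (via SW34)
SW25: 8  (via SW34)
SW1: 9  (via SW34)
Shortest route: SW34 → SW1 = 9 hops' cost.

9 hops' cost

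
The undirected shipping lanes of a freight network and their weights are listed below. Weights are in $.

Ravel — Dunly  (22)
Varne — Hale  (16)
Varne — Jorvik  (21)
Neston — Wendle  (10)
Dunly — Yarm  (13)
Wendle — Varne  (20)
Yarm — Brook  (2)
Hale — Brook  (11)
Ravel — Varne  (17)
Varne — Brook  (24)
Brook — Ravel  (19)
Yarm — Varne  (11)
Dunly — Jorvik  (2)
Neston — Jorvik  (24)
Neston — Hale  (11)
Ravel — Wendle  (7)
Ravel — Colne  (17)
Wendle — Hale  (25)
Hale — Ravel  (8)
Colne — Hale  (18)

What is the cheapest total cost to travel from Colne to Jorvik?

$41

Enumerating some paths:
Colne–Ravel–Dunly–Jorvik: 17+22+2 = 41
Colne–Hale–Brook–Yarm–Dunly–Jorvik: 18+11+2+13+2 = 46
Colne–Hale–Ravel–Dunly–Jorvik: 18+8+22+2 = 50
Colne–Ravel–Brook–Yarm–Dunly–Jorvik: 17+19+2+13+2 = 53
The minimum is $41 via Colne–Ravel–Dunly–Jorvik.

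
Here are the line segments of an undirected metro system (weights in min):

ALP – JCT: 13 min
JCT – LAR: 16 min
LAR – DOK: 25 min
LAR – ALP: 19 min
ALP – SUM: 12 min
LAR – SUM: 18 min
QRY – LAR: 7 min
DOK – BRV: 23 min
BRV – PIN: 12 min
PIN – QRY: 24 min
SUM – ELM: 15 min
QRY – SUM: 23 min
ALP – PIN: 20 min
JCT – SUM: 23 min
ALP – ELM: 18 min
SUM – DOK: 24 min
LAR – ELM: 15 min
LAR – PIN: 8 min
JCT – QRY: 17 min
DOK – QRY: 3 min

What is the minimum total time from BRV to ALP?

Running Dijkstra from BRV:
BRV: 0
PIN: 12  (via BRV)
LAR: 20  (via PIN)
DOK: 23  (via BRV)
QRY: 26  (via DOK)
ALP: 32  (via PIN)
Shortest route: BRV → PIN → ALP = 32 min.

32 min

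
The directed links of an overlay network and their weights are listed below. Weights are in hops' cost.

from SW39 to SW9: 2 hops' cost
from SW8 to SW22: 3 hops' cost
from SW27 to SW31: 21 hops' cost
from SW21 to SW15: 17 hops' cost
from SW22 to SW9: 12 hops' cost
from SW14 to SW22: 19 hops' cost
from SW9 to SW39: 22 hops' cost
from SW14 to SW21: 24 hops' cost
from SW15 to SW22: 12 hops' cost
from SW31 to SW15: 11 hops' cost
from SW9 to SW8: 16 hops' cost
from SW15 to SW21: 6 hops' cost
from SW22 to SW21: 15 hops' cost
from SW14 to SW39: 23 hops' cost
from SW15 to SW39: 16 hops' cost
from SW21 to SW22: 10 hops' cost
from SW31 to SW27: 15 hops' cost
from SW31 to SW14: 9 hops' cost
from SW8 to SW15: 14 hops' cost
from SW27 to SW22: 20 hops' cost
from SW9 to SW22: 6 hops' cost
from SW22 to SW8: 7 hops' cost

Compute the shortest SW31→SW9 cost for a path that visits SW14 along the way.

34 hops' cost

Shortest SW31→SW14: SW31–SW14 = 9
Best SW14 to SW9: SW14–SW39–SW9 costing 25
Total via SW14: 9 + 25 = 34 hops' cost.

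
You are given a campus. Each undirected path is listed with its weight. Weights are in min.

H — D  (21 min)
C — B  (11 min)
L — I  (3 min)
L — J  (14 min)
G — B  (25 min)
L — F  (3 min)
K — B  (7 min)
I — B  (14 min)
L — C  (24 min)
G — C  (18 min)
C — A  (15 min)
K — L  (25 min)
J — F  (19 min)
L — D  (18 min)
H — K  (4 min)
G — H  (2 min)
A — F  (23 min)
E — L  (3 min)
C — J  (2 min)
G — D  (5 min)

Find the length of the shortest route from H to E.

Compare a few routes:
H → K → L → E: 4+25+3 = 32
H → K → B → I → L → E: 4+7+14+3+3 = 31
H → G → D → L → E: 2+5+18+3 = 28
H → G → C → J → L → E: 2+18+2+14+3 = 39
Cheapest is H → G → D → L → E at 28 min.

28 min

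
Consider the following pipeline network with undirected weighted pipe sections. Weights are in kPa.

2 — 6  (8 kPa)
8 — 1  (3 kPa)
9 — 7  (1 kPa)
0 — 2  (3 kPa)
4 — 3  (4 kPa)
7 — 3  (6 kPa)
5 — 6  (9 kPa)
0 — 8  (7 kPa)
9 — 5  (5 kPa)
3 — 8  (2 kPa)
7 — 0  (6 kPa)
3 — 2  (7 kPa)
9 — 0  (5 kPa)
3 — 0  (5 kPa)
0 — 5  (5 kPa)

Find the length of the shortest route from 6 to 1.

20 kPa

Settle nodes by increasing distance from 6:
6: 0
2: 8  (via 6)
5: 9  (via 6)
0: 11  (via 2)
9: 14  (via 5)
3: 15  (via 2)
7: 15  (via 9)
8: 17  (via 3)
4: 19  (via 3)
1: 20  (via 8)
Shortest route: 6 → 2 → 3 → 8 → 1 = 20 kPa.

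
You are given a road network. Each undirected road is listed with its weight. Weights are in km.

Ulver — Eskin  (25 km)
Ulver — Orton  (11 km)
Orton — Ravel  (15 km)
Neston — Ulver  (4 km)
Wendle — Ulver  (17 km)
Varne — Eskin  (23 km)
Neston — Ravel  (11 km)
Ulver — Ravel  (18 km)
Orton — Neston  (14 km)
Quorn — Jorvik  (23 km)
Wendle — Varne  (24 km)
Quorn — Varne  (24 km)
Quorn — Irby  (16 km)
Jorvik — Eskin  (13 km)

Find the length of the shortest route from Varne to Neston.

45 km

Settle nodes by increasing distance from Varne:
Varne: 0
Eskin: 23  (via Varne)
Quorn: 24  (via Varne)
Wendle: 24  (via Varne)
Jorvik: 36  (via Eskin)
Irby: 40  (via Quorn)
Ulver: 41  (via Wendle)
Neston: 45  (via Ulver)
Shortest route: Varne → Wendle → Ulver → Neston = 45 km.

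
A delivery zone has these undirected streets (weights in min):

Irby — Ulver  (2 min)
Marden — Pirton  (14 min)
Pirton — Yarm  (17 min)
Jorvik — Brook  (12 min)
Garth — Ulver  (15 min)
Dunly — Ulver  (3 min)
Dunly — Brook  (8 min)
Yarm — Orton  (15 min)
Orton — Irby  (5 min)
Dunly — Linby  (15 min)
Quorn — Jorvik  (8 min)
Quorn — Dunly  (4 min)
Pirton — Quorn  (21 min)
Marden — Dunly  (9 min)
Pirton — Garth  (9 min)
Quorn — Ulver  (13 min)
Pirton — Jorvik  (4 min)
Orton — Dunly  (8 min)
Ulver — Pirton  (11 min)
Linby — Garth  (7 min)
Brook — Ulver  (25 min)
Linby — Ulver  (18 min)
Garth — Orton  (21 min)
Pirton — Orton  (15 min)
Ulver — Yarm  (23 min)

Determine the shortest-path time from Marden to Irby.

14 min

Candidate routes:
Marden–Dunly–Ulver–Irby: 9+3+2 = 14
Marden–Pirton–Ulver–Irby: 14+11+2 = 27
Marden–Dunly–Quorn–Ulver–Irby: 9+4+13+2 = 28
Marden–Dunly–Orton–Irby: 9+8+5 = 22
Cheapest is Marden–Dunly–Ulver–Irby at 14 min.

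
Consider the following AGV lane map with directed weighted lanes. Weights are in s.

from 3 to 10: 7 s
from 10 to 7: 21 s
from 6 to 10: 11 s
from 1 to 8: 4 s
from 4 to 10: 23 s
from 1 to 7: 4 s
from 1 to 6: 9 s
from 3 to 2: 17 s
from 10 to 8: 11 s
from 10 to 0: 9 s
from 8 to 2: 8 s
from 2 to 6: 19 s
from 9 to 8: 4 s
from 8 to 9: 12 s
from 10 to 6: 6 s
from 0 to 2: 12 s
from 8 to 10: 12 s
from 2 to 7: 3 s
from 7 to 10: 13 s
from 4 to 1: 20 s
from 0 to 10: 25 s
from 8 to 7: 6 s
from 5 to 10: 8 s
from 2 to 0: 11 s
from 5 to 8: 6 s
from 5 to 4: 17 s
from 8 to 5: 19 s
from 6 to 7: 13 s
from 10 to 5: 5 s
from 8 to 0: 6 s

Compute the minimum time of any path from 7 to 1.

55 s

Enumerating some paths:
7 → 10 → 8 → 5 → 4 → 1: 13+11+19+17+20 = 80
7 → 10 → 5 → 4 → 1: 13+5+17+20 = 55
Cheapest is 7 → 10 → 5 → 4 → 1 at 55 s.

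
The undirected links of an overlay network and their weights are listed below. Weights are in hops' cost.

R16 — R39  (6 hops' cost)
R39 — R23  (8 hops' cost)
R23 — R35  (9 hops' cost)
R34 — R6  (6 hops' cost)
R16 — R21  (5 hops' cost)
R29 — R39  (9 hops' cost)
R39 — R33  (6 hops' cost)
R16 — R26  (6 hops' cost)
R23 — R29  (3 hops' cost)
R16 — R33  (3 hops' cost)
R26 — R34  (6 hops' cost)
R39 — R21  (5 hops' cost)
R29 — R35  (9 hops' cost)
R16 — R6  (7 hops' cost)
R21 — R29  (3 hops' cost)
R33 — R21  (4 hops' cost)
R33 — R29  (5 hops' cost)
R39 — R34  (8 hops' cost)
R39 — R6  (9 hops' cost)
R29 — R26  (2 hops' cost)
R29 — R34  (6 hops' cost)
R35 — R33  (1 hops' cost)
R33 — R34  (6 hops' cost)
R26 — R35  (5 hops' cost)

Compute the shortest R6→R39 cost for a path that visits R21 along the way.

Best R6 to R21: R6 → R16 → R21 costing 12
Best R21 to R39: R21 → R39 costing 5
Total via R21: 12 + 5 = 17 hops' cost.

17 hops' cost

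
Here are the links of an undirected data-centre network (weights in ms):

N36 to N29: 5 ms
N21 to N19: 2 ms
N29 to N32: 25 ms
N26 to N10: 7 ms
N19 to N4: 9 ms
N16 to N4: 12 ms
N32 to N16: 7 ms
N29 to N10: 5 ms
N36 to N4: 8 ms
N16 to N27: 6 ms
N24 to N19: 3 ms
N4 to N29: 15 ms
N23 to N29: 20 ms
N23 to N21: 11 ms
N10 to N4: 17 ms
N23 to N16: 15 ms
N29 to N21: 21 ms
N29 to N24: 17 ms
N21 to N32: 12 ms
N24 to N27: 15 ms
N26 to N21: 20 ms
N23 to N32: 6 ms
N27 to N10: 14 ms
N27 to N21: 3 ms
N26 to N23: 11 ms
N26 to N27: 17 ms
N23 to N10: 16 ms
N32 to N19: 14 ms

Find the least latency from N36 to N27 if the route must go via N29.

Best N36 to N29: N36 → N29 costing 5
Shortest N29→N27: N29 → N10 → N27 = 19
Total via N29: 5 + 19 = 24 ms.

24 ms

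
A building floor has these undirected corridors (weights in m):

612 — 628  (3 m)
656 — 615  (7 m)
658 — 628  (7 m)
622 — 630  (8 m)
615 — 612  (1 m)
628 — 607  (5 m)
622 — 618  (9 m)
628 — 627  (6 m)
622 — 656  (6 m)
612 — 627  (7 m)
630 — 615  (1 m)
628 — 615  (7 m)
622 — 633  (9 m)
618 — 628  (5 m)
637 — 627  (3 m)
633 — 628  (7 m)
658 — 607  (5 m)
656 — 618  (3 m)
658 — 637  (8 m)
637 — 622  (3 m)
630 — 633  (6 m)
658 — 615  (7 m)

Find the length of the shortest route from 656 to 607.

Enumerating some paths:
656 - 615 - 612 - 628 - 607: 7+1+3+5 = 16
656 - 615 - 658 - 607: 7+7+5 = 19
656 - 618 - 628 - 607: 3+5+5 = 13
656 - 615 - 628 - 607: 7+7+5 = 19
The minimum is 13 m via 656 - 618 - 628 - 607.

13 m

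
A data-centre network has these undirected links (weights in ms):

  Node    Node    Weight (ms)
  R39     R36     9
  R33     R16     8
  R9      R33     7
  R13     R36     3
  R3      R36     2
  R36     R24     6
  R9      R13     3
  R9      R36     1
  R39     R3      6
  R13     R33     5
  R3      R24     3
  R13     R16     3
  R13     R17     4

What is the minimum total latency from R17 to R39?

15 ms

Enumerating some paths:
R17 → R13 → R36 → R3 → R39: 4+3+2+6 = 15
R17 → R13 → R9 → R36 → R39: 4+3+1+9 = 17
R17 → R13 → R9 → R36 → R3 → R39: 4+3+1+2+6 = 16
R17 → R13 → R36 → R39: 4+3+9 = 16
Cheapest is R17 → R13 → R36 → R3 → R39 at 15 ms.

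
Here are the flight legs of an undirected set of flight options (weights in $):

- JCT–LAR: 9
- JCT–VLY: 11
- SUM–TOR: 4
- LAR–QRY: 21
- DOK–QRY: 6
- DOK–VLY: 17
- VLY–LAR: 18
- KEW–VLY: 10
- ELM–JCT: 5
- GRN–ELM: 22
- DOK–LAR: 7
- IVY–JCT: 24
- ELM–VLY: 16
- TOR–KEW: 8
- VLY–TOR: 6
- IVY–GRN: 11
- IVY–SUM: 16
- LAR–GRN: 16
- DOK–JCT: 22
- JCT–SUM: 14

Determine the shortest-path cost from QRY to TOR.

Candidate routes:
QRY - DOK - VLY - TOR: 6+17+6 = 29
QRY - DOK - LAR - VLY - TOR: 6+7+18+6 = 37
QRY - DOK - LAR - JCT - VLY - TOR: 6+7+9+11+6 = 39
Cheapest is QRY - DOK - VLY - TOR at $29.

$29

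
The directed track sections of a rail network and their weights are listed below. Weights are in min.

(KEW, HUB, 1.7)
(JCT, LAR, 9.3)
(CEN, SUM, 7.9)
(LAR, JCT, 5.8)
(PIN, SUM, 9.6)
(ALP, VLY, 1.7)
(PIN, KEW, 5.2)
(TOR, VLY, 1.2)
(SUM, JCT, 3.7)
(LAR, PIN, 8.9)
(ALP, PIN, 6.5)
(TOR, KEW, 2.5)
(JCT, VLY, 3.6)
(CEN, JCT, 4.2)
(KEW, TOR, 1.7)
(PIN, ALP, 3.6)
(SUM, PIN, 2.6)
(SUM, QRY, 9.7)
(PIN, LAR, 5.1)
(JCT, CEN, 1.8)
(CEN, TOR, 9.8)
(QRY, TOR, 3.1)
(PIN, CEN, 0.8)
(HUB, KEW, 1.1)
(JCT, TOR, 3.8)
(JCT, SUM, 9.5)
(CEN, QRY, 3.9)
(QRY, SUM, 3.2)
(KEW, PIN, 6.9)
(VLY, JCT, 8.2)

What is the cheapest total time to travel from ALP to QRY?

11.2 min

Settle nodes by increasing distance from ALP:
ALP: 0
VLY: 1.7  (via ALP)
PIN: 6.5  (via ALP)
CEN: 7.3  (via PIN)
JCT: 9.9  (via VLY)
QRY: 11.2  (via CEN)
Shortest route: ALP → PIN → CEN → QRY = 11.2 min.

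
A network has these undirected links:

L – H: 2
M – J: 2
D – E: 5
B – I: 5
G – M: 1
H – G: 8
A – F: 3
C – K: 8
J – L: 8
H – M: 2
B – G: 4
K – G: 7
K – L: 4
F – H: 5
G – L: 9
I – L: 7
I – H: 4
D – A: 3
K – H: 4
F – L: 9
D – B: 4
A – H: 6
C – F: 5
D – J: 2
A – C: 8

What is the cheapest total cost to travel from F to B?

Compare a few routes:
F - A - D - J - M - G - B: 3+3+2+2+1+4 = 15
F - H - I - B: 5+4+5 = 14
F - H - M - G - B: 5+2+1+4 = 12
F - A - D - B: 3+3+4 = 10
Cheapest is F - A - D - B at 10.

10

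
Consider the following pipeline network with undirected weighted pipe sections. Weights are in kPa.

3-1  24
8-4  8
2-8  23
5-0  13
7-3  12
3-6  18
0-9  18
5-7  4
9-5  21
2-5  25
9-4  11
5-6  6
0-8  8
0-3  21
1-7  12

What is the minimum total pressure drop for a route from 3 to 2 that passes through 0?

52 kPa

Shortest 3→0: 3 → 0 = 21
Shortest 0→2: 0 → 8 → 2 = 31
Total via 0: 21 + 31 = 52 kPa.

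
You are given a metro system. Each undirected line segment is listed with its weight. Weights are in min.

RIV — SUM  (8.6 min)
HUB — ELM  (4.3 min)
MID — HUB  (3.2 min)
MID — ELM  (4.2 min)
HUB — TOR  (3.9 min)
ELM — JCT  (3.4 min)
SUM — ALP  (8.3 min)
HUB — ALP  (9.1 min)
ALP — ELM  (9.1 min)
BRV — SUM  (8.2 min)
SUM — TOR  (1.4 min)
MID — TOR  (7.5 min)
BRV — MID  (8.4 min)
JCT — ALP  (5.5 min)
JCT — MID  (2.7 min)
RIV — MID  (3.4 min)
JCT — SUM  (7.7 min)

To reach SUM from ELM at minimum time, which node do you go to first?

HUB

Enumerating some paths:
ELM - HUB - TOR - SUM: 4.3+3.9+1.4 = 9.6
ELM - JCT - SUM: 3.4+7.7 = 11.1
ELM - MID - HUB - TOR - SUM: 4.2+3.2+3.9+1.4 = 12.7
The minimum is 9.6 min via ELM - HUB - TOR - SUM.
So from ELM the first move is to HUB.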